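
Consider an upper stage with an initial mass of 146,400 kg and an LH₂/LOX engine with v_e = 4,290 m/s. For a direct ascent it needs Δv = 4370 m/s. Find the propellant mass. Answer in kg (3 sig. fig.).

propellant mass ≈ 93500 kg

m₀/m_f = exp(Δv / v_e) = exp(4370 / 4290.0) = exp(1.0186) = 2.7694.
m_f = 146,400 / 2.7694 = 52,863.4 kg, so propellant = m₀ − m_f = 146,400 − 52,863.4 = 93,536.6 kg.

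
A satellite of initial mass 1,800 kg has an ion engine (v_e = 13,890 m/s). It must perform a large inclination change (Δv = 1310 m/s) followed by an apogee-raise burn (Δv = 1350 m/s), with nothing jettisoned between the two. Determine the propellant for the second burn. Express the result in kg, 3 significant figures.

propellant for the second burn ≈ 152 kg

After the first burn: m = 1800 × exp(−1310/13890.0) = 1800 × 0.91000 = 1,638 kg.
After the second burn: m = 1,638 × exp(−1350/13890.0) = 1,638 × 0.90738 = 1,486.29 kg.
Second-burn propellant = 1,638 − 1,486.29 = 151.71 kg.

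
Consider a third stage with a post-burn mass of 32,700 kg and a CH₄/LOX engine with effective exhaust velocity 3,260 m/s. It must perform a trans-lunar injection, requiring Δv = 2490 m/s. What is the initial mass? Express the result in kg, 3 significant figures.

initial mass ≈ 70200 kg

Rocket equation: m₀/m_f = exp(Δv / v_e) = exp(2490 / 3260.0) = exp(0.7638) = 2.1464.
m₀ = m_f × 2.1464 = 32,700 × 2.1464 = 70,187.3 kg.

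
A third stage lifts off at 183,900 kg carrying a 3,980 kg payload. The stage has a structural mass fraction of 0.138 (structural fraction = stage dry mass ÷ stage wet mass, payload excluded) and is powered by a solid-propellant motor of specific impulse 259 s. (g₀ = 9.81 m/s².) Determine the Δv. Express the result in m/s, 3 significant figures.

Δv ≈ 4710 m/s

Stage wet mass = m₀ − payload = 183,900 − 3,980 = 179,920 kg.
Stage dry mass = ε × stage wet mass = 0.138 × 179,920 = 24,829 kg.
Burnout mass m_f = stage dry + payload = 24,829 + 3,980 = 28,809 kg.
v_e = Isp · g₀ = 259 × 9.81 = 2540.8 m/s.
Δv = v_e · ln(183,900/28,809) = 2540.8 × ln(6.383) = 2540.8 × 1.8537 ≈ 4710 m/s.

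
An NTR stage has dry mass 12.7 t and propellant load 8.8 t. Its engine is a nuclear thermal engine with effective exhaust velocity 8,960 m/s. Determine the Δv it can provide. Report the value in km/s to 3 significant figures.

m₀ = m_dry + m_prop = 12.7 + 8.8 = 21.5 t.
Rocket equation: Δv = v_e · ln(m₀/m_f) = 8960.0 × ln(1.693) = 8960.0 × 0.5265 ≈ 4717.0 m/s.

Δv ≈ 4.72 km/s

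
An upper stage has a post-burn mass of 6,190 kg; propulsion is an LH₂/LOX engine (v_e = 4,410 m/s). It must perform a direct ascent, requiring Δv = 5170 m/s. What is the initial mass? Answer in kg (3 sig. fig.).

Rocket equation: m₀/m_f = exp(Δv / v_e) = exp(5170 / 4410.0) = exp(1.1723) = 3.2295.
m₀ = m_f × 3.2295 = 6,190 × 3.2295 = 19,990.6 kg.

initial mass ≈ 20000 kg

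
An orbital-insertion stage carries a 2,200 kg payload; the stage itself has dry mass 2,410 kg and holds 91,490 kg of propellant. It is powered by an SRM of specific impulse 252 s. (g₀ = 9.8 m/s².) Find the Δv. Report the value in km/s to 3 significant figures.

v_e = Isp · g₀ = 252 × 9.8 = 2469.6 m/s.
m₀ = payload + dry + propellant = 2,200 + 2,410 + 91,490 = 96,100 kg.
m_f = payload + dry = 2,200 + 2,410 = 4,610 kg.
Rocket equation: Δv = v_e · ln(m₀/m_f) = 2469.6 × ln(20.85) = 2469.6 × 3.0372 ≈ 7500.6 m/s.

Δv ≈ 7.50 km/s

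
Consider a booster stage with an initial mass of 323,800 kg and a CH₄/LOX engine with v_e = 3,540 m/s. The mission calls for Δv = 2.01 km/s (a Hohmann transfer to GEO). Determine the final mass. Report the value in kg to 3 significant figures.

final mass ≈ 184000 kg

By the Tsiolkovsky rocket equation, m₀/m_f = exp(Δv / v_e) = exp(2010 / 3540.0) = exp(0.5678) = 1.7644.
m_f = m₀ / 1.7644 = 323,800 / 1.7644 = 183,518 kg.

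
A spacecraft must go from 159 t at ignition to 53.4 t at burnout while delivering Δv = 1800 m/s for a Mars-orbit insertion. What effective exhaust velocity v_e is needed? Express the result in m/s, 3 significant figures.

v_e ≈ 1650 m/s

ln(m₀/m_f) = ln(159000/53400) = ln(2.978) = 1.0911.
Using Δv = v_e ln(m₀/m_f): v_e = Δv / ln(m₀/m_f) = 1800 / 1.0911 = 1649.7 m/s.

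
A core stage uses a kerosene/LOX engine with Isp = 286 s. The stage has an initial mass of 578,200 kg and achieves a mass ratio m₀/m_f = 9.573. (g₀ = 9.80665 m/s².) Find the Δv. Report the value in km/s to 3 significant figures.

Δv ≈ 6.34 km/s

v_e = Isp · g₀ = 286 × 9.80665 = 2804.7 m/s.
Using Δv = v_e ln(m₀/m_f): Δv = v_e · ln(9.573) = 2804.7 × 2.2589 ≈ 6335.7 m/s.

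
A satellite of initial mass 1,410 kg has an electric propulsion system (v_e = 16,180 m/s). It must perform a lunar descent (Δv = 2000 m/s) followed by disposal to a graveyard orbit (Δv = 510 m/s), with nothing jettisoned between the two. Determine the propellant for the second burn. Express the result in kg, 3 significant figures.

After the first burn: m = 1410 × exp(−2000/16180.0) = 1410 × 0.88372 = 1,246.05 kg.
After the second burn: m = 1,246.05 × exp(−510/16180.0) = 1,246.05 × 0.96897 = 1,207.39 kg.
Second-burn propellant = 1,246.05 − 1,207.39 = 38.66 kg.

propellant for the second burn ≈ 38.7 kg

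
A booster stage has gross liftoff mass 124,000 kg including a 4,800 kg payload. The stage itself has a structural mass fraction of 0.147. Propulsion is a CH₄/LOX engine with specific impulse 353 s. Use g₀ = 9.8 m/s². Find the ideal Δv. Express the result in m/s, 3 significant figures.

Stage wet mass = m₀ − payload = 124,000 − 4,800 = 119,200 kg.
Stage dry mass = ε × stage wet mass = 0.147 × 119,200 = 17,522.4 kg.
Burnout mass m_f = stage dry + payload = 17,522.4 + 4,800 = 22,322.4 kg.
v_e = Isp · g₀ = 353 × 9.8 = 3459.4 m/s.
Using Δv = v_e ln(m₀/m_f): Δv = v_e · ln(124,000/22,322.4) = 3459.4 × ln(5.555) = 3459.4 × 1.7147 ≈ 5932 m/s.

Δv ≈ 5930 m/s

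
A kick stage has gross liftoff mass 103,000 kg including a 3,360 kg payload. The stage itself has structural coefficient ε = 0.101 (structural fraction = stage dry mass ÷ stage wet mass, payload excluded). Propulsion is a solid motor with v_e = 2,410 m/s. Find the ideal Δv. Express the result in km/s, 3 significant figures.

Stage wet mass = m₀ − payload = 103,000 − 3,360 = 99,640 kg.
Stage dry mass = ε × stage wet mass = 0.101 × 99,640 = 10,063.6 kg.
Burnout mass m_f = stage dry + payload = 10,063.6 + 3,360 = 13,423.6 kg.
By the Tsiolkovsky rocket equation, Δv = v_e · ln(103,000/13,423.6) = 2410.0 × ln(7.673) = 2410.0 × 2.0377 ≈ 4911 m/s.

Δv ≈ 4.91 km/s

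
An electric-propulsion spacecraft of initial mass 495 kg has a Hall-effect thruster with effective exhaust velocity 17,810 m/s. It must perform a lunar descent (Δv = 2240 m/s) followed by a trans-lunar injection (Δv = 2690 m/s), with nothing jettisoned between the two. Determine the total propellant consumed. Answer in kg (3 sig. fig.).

After the first burn: m = 495 × exp(−2240/17810.0) = 495 × 0.88182 = 436.501 kg.
After the second burn: m = 436.501 × exp(−2690/17810.0) = 436.501 × 0.85981 = 375.308 kg.
Total propellant = m₀ − m_final = 495 − 375.308 = 119.692 kg.

total propellant consumed ≈ 120 kg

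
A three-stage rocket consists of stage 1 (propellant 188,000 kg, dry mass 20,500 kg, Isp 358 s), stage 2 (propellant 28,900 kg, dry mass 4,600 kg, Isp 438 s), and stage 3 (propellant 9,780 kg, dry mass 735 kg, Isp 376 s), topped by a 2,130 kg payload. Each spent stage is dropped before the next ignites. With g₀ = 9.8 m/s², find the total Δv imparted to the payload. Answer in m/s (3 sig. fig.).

Δv ≈ 14400 m/s

Ignition mass of stage 1 = 188,000+20,500 + 28,900+4,600 + 9,780+735 + 2,130 = 254,645 kg.
Stage 1: m₀ = 254,645 kg, m_f = 254,645 − 188,000 = 66,645 kg; Δv = 358×9.8×ln(3.821) = 3508.4×1.3405 ≈ 4703 m/s.
Stage 2: m₀ = 46,145 kg, m_f = 46,145 − 28,900 = 17,245 kg; Δv = 438×9.8×ln(2.676) = 4292.4×0.9843 ≈ 4225 m/s.
Stage 3: m₀ = 12,645 kg, m_f = 12,645 − 9,780 = 2,865 kg; Δv = 376×9.8×ln(4.414) = 3684.8×1.4847 ≈ 5471 m/s.
Total Δv = 4703 + 4225 + 5471 = 14399 m/s.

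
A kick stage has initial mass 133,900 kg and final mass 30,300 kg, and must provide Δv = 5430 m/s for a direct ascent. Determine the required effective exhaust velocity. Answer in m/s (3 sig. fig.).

ln(m₀/m_f) = ln(133900/30300) = ln(4.419) = 1.4859.
By the Tsiolkovsky rocket equation, v_e = Δv / ln(m₀/m_f) = 5430 / 1.4859 = 3654.2 m/s.

v_e ≈ 3650 m/s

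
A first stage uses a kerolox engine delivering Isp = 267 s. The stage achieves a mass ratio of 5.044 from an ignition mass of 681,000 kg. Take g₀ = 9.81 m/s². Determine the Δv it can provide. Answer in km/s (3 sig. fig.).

v_e = Isp · g₀ = 267 × 9.81 = 2619.3 m/s.
From the ideal rocket equation, Δv = v_e · ln(5.044) = 2619.3 × 1.6182 ≈ 4238.5 m/s.

Δv ≈ 4.24 km/s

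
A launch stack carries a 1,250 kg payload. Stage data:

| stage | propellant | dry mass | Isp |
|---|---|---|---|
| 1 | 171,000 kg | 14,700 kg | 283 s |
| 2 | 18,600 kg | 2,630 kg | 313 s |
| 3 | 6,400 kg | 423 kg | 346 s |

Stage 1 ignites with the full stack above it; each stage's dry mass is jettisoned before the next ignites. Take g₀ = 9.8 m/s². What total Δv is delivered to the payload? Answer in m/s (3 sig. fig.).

Ignition mass of stage 1 = 171,000+14,700 + 18,600+2,630 + 6,400+423 + 1,250 = 215,003 kg.
Stage 1: m₀ = 215,003 kg, m_f = 215,003 − 171,000 = 44,003 kg; Δv = 283×9.8×ln(4.886) = 2773.4×1.5864 ≈ 4400 m/s.
Stage 2: m₀ = 29,303 kg, m_f = 29,303 − 18,600 = 10,703 kg; Δv = 313×9.8×ln(2.738) = 3067.4×1.0072 ≈ 3089 m/s.
Stage 3: m₀ = 8,073 kg, m_f = 8,073 − 6,400 = 1,673 kg; Δv = 346×9.8×ln(4.825) = 3390.8×1.5739 ≈ 5337 m/s.
Total Δv = 4400 + 3089 + 5337 = 12826 m/s.

Δv ≈ 12800 m/s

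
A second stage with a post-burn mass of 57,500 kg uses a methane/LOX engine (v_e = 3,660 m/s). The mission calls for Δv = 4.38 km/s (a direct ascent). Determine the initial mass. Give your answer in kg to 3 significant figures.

m₀/m_f = exp(Δv / v_e) = exp(4380 / 3660.0) = exp(1.1967) = 3.3092.
m₀ = m_f × 3.3092 = 57,500 × 3.3092 = 190,279 kg.

initial mass ≈ 190000 kg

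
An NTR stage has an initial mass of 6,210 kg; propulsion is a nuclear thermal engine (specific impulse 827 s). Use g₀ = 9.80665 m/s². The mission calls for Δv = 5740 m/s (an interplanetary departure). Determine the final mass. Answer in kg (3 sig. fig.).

v_e = Isp · g₀ = 827 × 9.80665 = 8110.1 m/s.
m₀/m_f = exp(Δv / v_e) = exp(5740 / 8110.1) = exp(0.7078) = 2.0294.
m_f = m₀ / 2.0294 = 6,210 / 2.0294 = 3,060.02 kg.

final mass ≈ 3060 kg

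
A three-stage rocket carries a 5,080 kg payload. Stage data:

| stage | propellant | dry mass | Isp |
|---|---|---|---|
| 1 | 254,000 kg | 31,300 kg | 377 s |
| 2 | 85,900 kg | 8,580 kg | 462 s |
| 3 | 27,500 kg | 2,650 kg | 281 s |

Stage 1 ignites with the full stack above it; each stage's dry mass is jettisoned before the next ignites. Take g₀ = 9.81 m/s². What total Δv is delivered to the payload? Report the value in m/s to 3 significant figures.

Ignition mass of stage 1 = 254,000+31,300 + 85,900+8,580 + 27,500+2,650 + 5,080 = 415,010 kg.
Stage 1: m₀ = 415,010 kg, m_f = 415,010 − 254,000 = 161,010 kg; Δv = 377×9.81×ln(2.578) = 3698.4×0.9468 ≈ 3502 m/s.
Stage 2: m₀ = 129,710 kg, m_f = 129,710 − 85,900 = 43,810 kg; Δv = 462×9.81×ln(2.961) = 4532.2×1.0854 ≈ 4919 m/s.
Stage 3: m₀ = 35,230 kg, m_f = 35,230 − 27,500 = 7,730 kg; Δv = 281×9.81×ln(4.558) = 2756.6×1.5168 ≈ 4181 m/s.
Total Δv = 3502 + 4919 + 4181 = 12602 m/s.

Δv ≈ 12600 m/s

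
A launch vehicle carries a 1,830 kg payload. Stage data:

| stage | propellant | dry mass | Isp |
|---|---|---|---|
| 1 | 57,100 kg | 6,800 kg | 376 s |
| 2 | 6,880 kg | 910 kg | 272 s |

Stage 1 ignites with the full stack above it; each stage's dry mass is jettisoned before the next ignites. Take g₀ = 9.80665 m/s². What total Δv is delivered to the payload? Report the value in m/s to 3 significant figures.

Ignition mass of stage 1 = 57,100+6,800 + 6,880+910 + 1,830 = 73,520 kg.
Stage 1: m₀ = 73,520 kg, m_f = 73,520 − 57,100 = 16,420 kg; Δv = 376×9.80665×ln(4.477) = 3687.3×1.4991 ≈ 5527 m/s.
Stage 2: m₀ = 9,620 kg, m_f = 9,620 − 6,880 = 2,740 kg; Δv = 272×9.80665×ln(3.511) = 2667.4×1.2559 ≈ 3350 m/s.
Total Δv = 5527 + 3350 = 8877 m/s.

Δv ≈ 8880 m/s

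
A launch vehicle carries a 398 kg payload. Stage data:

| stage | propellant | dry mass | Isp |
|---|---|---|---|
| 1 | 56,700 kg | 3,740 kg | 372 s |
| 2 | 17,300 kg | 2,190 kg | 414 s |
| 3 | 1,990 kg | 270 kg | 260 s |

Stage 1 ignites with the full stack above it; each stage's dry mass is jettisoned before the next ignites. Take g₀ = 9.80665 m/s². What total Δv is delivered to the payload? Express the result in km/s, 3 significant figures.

Ignition mass of stage 1 = 56,700+3,740 + 17,300+2,190 + 1,990+270 + 398 = 82,588 kg.
Stage 1: m₀ = 82,588 kg, m_f = 82,588 − 56,700 = 25,888 kg; Δv = 372×9.80665×ln(3.19) = 3648.1×1.1601 ≈ 4232 m/s.
Stage 2: m₀ = 22,148 kg, m_f = 22,148 − 17,300 = 4,848 kg; Δv = 414×9.80665×ln(4.568) = 4060.0×1.5192 ≈ 6168 m/s.
Stage 3: m₀ = 2,658 kg, m_f = 2,658 − 1,990 = 668 kg; Δv = 260×9.80665×ln(3.979) = 2549.7×1.3810 ≈ 3521 m/s.
Total Δv = 4232 + 6168 + 3521 = 13921 m/s.

Δv ≈ 13.9 km/s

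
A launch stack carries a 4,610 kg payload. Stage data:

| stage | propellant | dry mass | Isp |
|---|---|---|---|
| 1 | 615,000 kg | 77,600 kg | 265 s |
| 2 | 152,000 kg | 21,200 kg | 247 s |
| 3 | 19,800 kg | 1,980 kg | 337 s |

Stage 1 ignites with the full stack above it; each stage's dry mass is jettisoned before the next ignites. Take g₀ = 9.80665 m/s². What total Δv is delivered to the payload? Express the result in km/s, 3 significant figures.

Δv ≈ 11.1 km/s

Ignition mass of stage 1 = 615,000+77,600 + 152,000+21,200 + 19,800+1,980 + 4,610 = 892,190 kg.
Stage 1: m₀ = 892,190 kg, m_f = 892,190 − 615,000 = 277,190 kg; Δv = 265×9.80665×ln(3.219) = 2598.8×1.1690 ≈ 3038 m/s.
Stage 2: m₀ = 199,590 kg, m_f = 199,590 − 152,000 = 47,590 kg; Δv = 247×9.80665×ln(4.194) = 2422.2×1.4336 ≈ 3473 m/s.
Stage 3: m₀ = 26,390 kg, m_f = 26,390 − 19,800 = 6,590 kg; Δv = 337×9.80665×ln(4.005) = 3304.8×1.3874 ≈ 4585 m/s.
Total Δv = 3038 + 3473 + 4585 = 11096 m/s.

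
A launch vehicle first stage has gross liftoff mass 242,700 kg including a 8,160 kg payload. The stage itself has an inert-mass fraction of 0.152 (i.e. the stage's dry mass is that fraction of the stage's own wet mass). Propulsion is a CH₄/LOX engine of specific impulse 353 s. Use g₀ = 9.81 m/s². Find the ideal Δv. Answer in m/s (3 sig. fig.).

Δv ≈ 5930 m/s

Stage wet mass = m₀ − payload = 242,700 − 8,160 = 234,540 kg.
Stage dry mass = ε × stage wet mass = 0.152 × 234,540 = 35,650.1 kg.
Burnout mass m_f = stage dry + payload = 35,650.1 + 8,160 = 43,810.1 kg.
v_e = Isp · g₀ = 353 × 9.81 = 3462.9 m/s.
Δv = v_e · ln(242,700/43,810.1) = 3462.9 × ln(5.54) = 3462.9 × 1.7120 ≈ 5928 m/s.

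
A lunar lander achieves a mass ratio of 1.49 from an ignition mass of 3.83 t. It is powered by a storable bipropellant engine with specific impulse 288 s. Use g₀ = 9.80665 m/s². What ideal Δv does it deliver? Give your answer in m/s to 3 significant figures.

v_e = Isp · g₀ = 288 × 9.80665 = 2824.3 m/s.
Δv = v_e · ln(1.49) = 2824.3 × 0.3988 ≈ 1126.3 m/s.

Δv ≈ 1130 m/s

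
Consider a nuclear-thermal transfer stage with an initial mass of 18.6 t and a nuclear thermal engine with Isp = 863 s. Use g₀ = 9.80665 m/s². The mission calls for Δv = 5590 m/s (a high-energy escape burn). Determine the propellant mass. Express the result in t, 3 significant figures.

propellant mass ≈ 8.99 t

v_e = Isp · g₀ = 863 × 9.80665 = 8463.1 m/s.
m₀/m_f = exp(Δv / v_e) = exp(5590 / 8463.1) = exp(0.6605) = 1.9358.
m_f = 18.6 / 1.9358 = 9.60843 t, so propellant = m₀ − m_f = 18.6 − 9.60843 = 8.99157 t.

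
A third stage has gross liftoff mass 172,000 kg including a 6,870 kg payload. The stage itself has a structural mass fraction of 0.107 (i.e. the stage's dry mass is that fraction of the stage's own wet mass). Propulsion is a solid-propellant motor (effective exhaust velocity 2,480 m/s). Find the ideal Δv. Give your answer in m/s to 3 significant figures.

Δv ≈ 4830 m/s

Stage wet mass = m₀ − payload = 172,000 − 6,870 = 165,130 kg.
Stage dry mass = ε × stage wet mass = 0.107 × 165,130 = 17,668.9 kg.
Burnout mass m_f = stage dry + payload = 17,668.9 + 6,870 = 24,538.9 kg.
Rocket equation: Δv = v_e · ln(172,000/24,538.9) = 2480.0 × ln(7.009) = 2480.0 × 1.9472 ≈ 4829 m/s.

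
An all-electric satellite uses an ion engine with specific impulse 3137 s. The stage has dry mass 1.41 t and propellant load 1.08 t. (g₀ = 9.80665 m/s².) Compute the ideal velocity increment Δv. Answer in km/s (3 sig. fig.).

v_e = Isp · g₀ = 3137 × 9.80665 = 30763.5 m/s.
m₀ = m_dry + m_prop = 1.41 + 1.08 = 2.49 t.
Using Δv = v_e ln(m₀/m_f): Δv = v_e · ln(m₀/m_f) = 30763.5 × ln(1.766) = 30763.5 × 0.5687 ≈ 17495.0 m/s.

Δv ≈ 17.5 km/s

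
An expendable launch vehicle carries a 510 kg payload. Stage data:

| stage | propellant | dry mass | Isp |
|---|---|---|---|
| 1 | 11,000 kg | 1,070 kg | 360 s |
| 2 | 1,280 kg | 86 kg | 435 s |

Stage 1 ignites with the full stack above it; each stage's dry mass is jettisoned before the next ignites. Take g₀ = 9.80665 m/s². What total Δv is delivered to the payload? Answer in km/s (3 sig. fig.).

Δv ≈ 10.4 km/s

Ignition mass of stage 1 = 11,000+1,070 + 1,280+86 + 510 = 13,946 kg.
Stage 1: m₀ = 13,946 kg, m_f = 13,946 − 11,000 = 2,946 kg; Δv = 360×9.80665×ln(4.734) = 3530.4×1.5547 ≈ 5489 m/s.
Stage 2: m₀ = 1,876 kg, m_f = 1,876 − 1,280 = 596 kg; Δv = 435×9.80665×ln(3.148) = 4265.9×1.1467 ≈ 4892 m/s.
Total Δv = 5489 + 4892 = 10381 m/s.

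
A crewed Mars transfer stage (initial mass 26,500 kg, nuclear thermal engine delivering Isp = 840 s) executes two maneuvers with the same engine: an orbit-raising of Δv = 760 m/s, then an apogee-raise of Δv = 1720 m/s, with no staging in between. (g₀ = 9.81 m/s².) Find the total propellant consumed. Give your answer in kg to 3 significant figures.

v_e = Isp · g₀ = 840 × 9.81 = 8240.4 m/s.
After the first burn: m = 26500 × exp(−760/8240.4) = 26500 × 0.91190 = 24,165.4 kg.
After the second burn: m = 24,165.4 × exp(−1720/8240.4) = 24,165.4 × 0.81162 = 19,613.1 kg.
Total propellant = m₀ − m_final = 26500 − 19,613.1 = 6,886.9 kg.

total propellant consumed ≈ 6890 kg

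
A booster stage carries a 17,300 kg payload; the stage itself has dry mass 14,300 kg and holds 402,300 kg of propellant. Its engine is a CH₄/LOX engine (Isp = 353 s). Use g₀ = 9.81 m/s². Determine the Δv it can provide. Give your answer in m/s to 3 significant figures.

Δv ≈ 9070 m/s

v_e = Isp · g₀ = 353 × 9.81 = 3462.9 m/s.
m₀ = payload + dry + propellant = 17,300 + 14,300 + 402,300 = 433,900 kg.
m_f = payload + dry = 17,300 + 14,300 = 31,600 kg.
By the Tsiolkovsky rocket equation, Δv = v_e · ln(m₀/m_f) = 3462.9 × ln(13.73) = 3462.9 × 2.6197 ≈ 9071.7 m/s.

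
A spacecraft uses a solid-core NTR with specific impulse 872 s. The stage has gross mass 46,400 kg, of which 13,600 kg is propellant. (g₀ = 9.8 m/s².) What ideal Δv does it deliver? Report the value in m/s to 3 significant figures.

Δv ≈ 2960 m/s

v_e = Isp · g₀ = 872 × 9.8 = 8545.6 m/s.
m_f = m₀ − m_prop = 46,400 − 13,600 = 32,800 kg.
Rocket equation: Δv = v_e · ln(m₀/m_f) = 8545.6 × ln(1.415) = 8545.6 × 0.3469 ≈ 2964.2 m/s.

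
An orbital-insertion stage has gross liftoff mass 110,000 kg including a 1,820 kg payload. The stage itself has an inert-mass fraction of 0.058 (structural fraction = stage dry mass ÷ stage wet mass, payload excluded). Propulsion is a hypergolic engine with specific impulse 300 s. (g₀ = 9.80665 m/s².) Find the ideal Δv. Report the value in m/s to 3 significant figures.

Stage wet mass = m₀ − payload = 110,000 − 1,820 = 108,180 kg.
Stage dry mass = ε × stage wet mass = 0.058 × 108,180 = 6,274.44 kg.
Burnout mass m_f = stage dry + payload = 6,274.44 + 1,820 = 8,094.44 kg.
v_e = Isp · g₀ = 300 × 9.80665 = 2942.0 m/s.
Δv = v_e · ln(110,000/8,094.44) = 2942.0 × ln(13.59) = 2942.0 × 2.6093 ≈ 7677 m/s.

Δv ≈ 7680 m/s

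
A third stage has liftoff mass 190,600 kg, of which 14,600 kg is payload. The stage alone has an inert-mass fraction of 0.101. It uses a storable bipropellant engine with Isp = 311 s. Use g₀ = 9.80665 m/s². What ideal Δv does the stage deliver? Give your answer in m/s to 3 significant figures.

Δv ≈ 5410 m/s

Stage wet mass = m₀ − payload = 190,600 − 14,600 = 176,000 kg.
Stage dry mass = ε × stage wet mass = 0.101 × 176,000 = 17,776 kg.
Burnout mass m_f = stage dry + payload = 17,776 + 14,600 = 32,376 kg.
v_e = Isp · g₀ = 311 × 9.80665 = 3049.9 m/s.
By the Tsiolkovsky rocket equation, Δv = v_e · ln(190,600/32,376) = 3049.9 × ln(5.887) = 3049.9 × 1.7728 ≈ 5407 m/s.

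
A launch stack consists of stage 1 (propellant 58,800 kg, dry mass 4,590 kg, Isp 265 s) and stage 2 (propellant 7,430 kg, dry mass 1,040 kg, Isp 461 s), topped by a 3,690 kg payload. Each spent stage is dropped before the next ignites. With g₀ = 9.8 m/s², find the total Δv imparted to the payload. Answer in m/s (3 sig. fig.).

Δv ≈ 8180 m/s

Ignition mass of stage 1 = 58,800+4,590 + 7,430+1,040 + 3,690 = 75,550 kg.
Stage 1: m₀ = 75,550 kg, m_f = 75,550 − 58,800 = 16,750 kg; Δv = 265×9.8×ln(4.51) = 2597.0×1.5064 ≈ 3912 m/s.
Stage 2: m₀ = 12,160 kg, m_f = 12,160 − 7,430 = 4,730 kg; Δv = 461×9.8×ln(2.571) = 4517.8×0.9442 ≈ 4266 m/s.
Total Δv = 3912 + 4266 = 8178 m/s.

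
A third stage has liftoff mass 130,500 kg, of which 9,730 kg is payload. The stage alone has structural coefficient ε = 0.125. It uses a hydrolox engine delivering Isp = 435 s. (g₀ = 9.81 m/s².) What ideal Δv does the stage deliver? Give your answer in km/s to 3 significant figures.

Δv ≈ 7.08 km/s

Stage wet mass = m₀ − payload = 130,500 − 9,730 = 120,770 kg.
Stage dry mass = ε × stage wet mass = 0.125 × 120,770 = 15,096.3 kg.
Burnout mass m_f = stage dry + payload = 15,096.3 + 9,730 = 24,826.3 kg.
v_e = Isp · g₀ = 435 × 9.81 = 4267.4 m/s.
By the Tsiolkovsky rocket equation, Δv = v_e · ln(130,500/24,826.3) = 4267.4 × ln(5.257) = 4267.4 × 1.6595 ≈ 7082 m/s.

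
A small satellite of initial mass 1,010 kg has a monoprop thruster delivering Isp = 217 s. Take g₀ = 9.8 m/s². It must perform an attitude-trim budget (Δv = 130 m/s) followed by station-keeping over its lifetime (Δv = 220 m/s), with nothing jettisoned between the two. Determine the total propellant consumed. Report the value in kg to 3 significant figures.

total propellant consumed ≈ 153 kg

v_e = Isp · g₀ = 217 × 9.8 = 2126.6 m/s.
After the first burn: m = 1010 × exp(−130/2126.6) = 1010 × 0.94070 = 950.107 kg.
After the second burn: m = 950.107 × exp(−220/2126.6) = 950.107 × 0.90172 = 856.73 kg.
Total propellant = m₀ − m_final = 1010 − 856.73 = 153.27 kg.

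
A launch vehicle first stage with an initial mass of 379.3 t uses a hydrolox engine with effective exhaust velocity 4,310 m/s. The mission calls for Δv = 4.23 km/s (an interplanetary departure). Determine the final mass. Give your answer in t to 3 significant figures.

m₀/m_f = exp(Δv / v_e) = exp(4230 / 4310.0) = exp(0.9814) = 2.6683.
m_f = m₀ / 2.6683 = 379.3 / 2.6683 = 142.15 t.

final mass ≈ 142 t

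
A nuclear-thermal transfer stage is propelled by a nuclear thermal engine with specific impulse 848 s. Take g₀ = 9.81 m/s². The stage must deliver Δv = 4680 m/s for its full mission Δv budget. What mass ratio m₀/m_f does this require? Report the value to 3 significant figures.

mass ratio ≈ 1.76

v_e = Isp · g₀ = 848 × 9.81 = 8318.9 m/s.
m₀/m_f = exp(Δv / v_e) = exp(4680 / 8318.9) = exp(0.5626) = 1.7552.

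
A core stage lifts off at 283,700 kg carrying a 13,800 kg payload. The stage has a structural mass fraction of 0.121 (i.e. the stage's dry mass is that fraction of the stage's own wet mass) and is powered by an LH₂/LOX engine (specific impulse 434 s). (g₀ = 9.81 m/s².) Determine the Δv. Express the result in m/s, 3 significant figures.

Δv ≈ 7700 m/s

Stage wet mass = m₀ − payload = 283,700 − 13,800 = 269,900 kg.
Stage dry mass = ε × stage wet mass = 0.121 × 269,900 = 32,657.9 kg.
Burnout mass m_f = stage dry + payload = 32,657.9 + 13,800 = 46,457.9 kg.
v_e = Isp · g₀ = 434 × 9.81 = 4257.5 m/s.
Δv = v_e · ln(283,700/46,457.9) = 4257.5 × ln(6.107) = 4257.5 × 1.8094 ≈ 7703 m/s.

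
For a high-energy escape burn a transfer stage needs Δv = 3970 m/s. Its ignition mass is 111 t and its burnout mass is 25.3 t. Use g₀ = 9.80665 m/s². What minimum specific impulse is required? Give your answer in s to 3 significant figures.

Isp ≈ 274 s

ln(m₀/m_f) = ln(111000/25300) = ln(4.387) = 1.4787.
Rocket equation: v_e = Δv / ln(m₀/m_f) = 3970 / 1.4787 = 2684.7 m/s.
Isp = v_e / g₀ = 2684.7 / 9.80665 = 273.8 s.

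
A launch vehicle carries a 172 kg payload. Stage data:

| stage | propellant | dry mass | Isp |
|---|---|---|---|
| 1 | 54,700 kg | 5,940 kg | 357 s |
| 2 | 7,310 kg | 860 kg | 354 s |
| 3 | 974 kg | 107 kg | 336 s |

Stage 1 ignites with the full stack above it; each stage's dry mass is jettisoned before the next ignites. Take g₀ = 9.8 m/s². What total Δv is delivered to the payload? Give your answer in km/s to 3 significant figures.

Ignition mass of stage 1 = 54,700+5,940 + 7,310+860 + 974+107 + 172 = 70,063 kg.
Stage 1: m₀ = 70,063 kg, m_f = 70,063 − 54,700 = 15,363 kg; Δv = 357×9.8×ln(4.561) = 3498.6×1.5174 ≈ 5309 m/s.
Stage 2: m₀ = 9,423 kg, m_f = 9,423 − 7,310 = 2,113 kg; Δv = 354×9.8×ln(4.46) = 3469.2×1.4950 ≈ 5187 m/s.
Stage 3: m₀ = 1,253 kg, m_f = 1,253 − 974 = 279 kg; Δv = 336×9.8×ln(4.491) = 3292.8×1.5021 ≈ 4946 m/s.
Total Δv = 5309 + 5187 + 4946 = 15442 m/s.

Δv ≈ 15.4 km/s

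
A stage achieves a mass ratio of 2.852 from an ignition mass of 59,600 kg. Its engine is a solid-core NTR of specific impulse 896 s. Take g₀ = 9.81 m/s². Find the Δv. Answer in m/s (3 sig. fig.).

v_e = Isp · g₀ = 896 × 9.81 = 8789.8 m/s.
Δv = v_e · ln(2.852) = 8789.8 × 1.0480 ≈ 9211.8 m/s.

Δv ≈ 9210 m/s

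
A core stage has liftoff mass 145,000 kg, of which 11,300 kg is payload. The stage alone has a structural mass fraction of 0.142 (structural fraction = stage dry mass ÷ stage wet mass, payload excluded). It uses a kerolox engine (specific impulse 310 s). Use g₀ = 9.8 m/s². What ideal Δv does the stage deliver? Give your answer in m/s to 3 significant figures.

Stage wet mass = m₀ − payload = 145,000 − 11,300 = 133,700 kg.
Stage dry mass = ε × stage wet mass = 0.142 × 133,700 = 18,985.4 kg.
Burnout mass m_f = stage dry + payload = 18,985.4 + 11,300 = 30,285.4 kg.
v_e = Isp · g₀ = 310 × 9.8 = 3038.0 m/s.
From the ideal rocket equation, Δv = v_e · ln(145,000/30,285.4) = 3038.0 × ln(4.788) = 3038.0 × 1.5661 ≈ 4758 m/s.

Δv ≈ 4760 m/s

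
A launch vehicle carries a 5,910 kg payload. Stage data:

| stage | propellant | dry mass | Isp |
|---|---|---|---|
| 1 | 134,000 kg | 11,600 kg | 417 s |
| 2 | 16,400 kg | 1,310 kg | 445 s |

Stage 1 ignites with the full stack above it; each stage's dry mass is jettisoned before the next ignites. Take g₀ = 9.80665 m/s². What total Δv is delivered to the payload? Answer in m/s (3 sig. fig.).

Ignition mass of stage 1 = 134,000+11,600 + 16,400+1,310 + 5,910 = 169,220 kg.
Stage 1: m₀ = 169,220 kg, m_f = 169,220 − 134,000 = 35,220 kg; Δv = 417×9.80665×ln(4.805) = 4089.4×1.5696 ≈ 6419 m/s.
Stage 2: m₀ = 23,620 kg, m_f = 23,620 − 16,400 = 7,220 kg; Δv = 445×9.80665×ln(3.271) = 4364.0×1.1852 ≈ 5172 m/s.
Total Δv = 6419 + 5172 = 11591 m/s.

Δv ≈ 11600 m/s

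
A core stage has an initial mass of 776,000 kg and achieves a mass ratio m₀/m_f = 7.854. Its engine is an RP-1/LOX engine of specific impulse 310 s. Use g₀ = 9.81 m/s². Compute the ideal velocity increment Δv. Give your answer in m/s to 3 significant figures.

Δv ≈ 6270 m/s

v_e = Isp · g₀ = 310 × 9.81 = 3041.1 m/s.
Δv = v_e · ln(7.854) = 3041.1 × 2.0610 ≈ 6267.8 m/s.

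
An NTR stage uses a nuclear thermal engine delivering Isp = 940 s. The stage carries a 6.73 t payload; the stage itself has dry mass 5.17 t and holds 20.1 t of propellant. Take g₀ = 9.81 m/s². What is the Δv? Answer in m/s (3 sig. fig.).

Δv ≈ 9120 m/s

v_e = Isp · g₀ = 940 × 9.81 = 9221.4 m/s.
m₀ = payload + dry + propellant = 6.73 + 5.17 + 20.1 = 32 t.
m_f = payload + dry = 6.73 + 5.17 = 11.9 t.
From the ideal rocket equation, Δv = v_e · ln(m₀/m_f) = 9221.4 × ln(2.689) = 9221.4 × 0.9892 ≈ 9121.8 m/s.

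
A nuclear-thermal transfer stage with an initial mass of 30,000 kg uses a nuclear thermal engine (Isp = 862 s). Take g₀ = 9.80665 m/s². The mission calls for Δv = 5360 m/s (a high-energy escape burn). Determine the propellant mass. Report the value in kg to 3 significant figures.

v_e = Isp · g₀ = 862 × 9.80665 = 8453.3 m/s.
m₀/m_f = exp(Δv / v_e) = exp(5360 / 8453.3) = exp(0.6341) = 1.8853.
m_f = 30,000 / 1.8853 = 15,912.6 kg, so propellant = m₀ − m_f = 30,000 − 15,912.6 = 14,087.4 kg.

propellant mass ≈ 14100 kg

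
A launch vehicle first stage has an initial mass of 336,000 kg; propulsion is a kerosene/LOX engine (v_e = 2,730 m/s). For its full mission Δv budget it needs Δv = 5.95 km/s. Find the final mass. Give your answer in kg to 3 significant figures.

m₀/m_f = exp(Δv / v_e) = exp(5950 / 2730.0) = exp(2.1795) = 8.8418.
m_f = m₀ / 8.8418 = 336,000 / 8.8418 = 38,001.3 kg.

final mass ≈ 38000 kg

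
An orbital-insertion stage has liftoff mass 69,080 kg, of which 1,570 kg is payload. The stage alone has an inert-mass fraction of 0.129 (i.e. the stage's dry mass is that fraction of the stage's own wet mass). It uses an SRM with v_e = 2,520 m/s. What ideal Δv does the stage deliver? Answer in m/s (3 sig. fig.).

Stage wet mass = m₀ − payload = 69,080 − 1,570 = 67,510 kg.
Stage dry mass = ε × stage wet mass = 0.129 × 67,510 = 8,708.79 kg.
Burnout mass m_f = stage dry + payload = 8,708.79 + 1,570 = 10,278.79 kg.
Δv = v_e · ln(69,080/10,278.79) = 2520.0 × ln(6.721) = 2520.0 × 1.9052 ≈ 4801 m/s.

Δv ≈ 4800 m/s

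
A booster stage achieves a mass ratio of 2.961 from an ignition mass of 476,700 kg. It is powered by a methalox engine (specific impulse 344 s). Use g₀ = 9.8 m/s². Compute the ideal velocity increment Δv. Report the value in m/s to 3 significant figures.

v_e = Isp · g₀ = 344 × 9.8 = 3371.2 m/s.
Using Δv = v_e ln(m₀/m_f): Δv = v_e · ln(2.961) = 3371.2 × 1.0855 ≈ 3659.5 m/s.

Δv ≈ 3660 m/s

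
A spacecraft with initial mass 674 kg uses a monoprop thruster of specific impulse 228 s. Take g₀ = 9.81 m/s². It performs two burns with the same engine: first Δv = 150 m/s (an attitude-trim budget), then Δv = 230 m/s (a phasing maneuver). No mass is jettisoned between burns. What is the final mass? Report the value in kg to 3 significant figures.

final mass ≈ 569 kg

v_e = Isp · g₀ = 228 × 9.81 = 2236.7 m/s.
After the first burn: m = 674 × exp(−150/2236.7) = 674 × 0.93514 = 630.284 kg.
After the second burn: m = 630.284 × exp(−230/2236.7) = 630.284 × 0.90228 = 568.693 kg.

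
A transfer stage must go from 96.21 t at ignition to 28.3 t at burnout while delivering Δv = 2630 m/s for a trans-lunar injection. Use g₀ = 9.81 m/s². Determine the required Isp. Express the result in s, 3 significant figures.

Isp ≈ 219 s

ln(m₀/m_f) = ln(96210/28300) = ln(3.4) = 1.2237.
By the Tsiolkovsky rocket equation, v_e = Δv / ln(m₀/m_f) = 2630 / 1.2237 = 2149.3 m/s.
Isp = v_e / g₀ = 2149.3 / 9.81 = 219.1 s.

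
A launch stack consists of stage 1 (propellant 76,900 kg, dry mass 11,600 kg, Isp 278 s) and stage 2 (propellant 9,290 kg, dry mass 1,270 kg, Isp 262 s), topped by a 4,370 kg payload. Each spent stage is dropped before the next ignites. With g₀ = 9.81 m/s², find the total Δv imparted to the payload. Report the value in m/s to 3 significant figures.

Ignition mass of stage 1 = 76,900+11,600 + 9,290+1,270 + 4,370 = 103,430 kg.
Stage 1: m₀ = 103,430 kg, m_f = 103,430 − 76,900 = 26,530 kg; Δv = 278×9.81×ln(3.899) = 2727.2×1.3606 ≈ 3711 m/s.
Stage 2: m₀ = 14,930 kg, m_f = 14,930 − 9,290 = 5,640 kg; Δv = 262×9.81×ln(2.647) = 2570.2×0.9735 ≈ 2502 m/s.
Total Δv = 3711 + 2502 = 6213 m/s.

Δv ≈ 6210 m/s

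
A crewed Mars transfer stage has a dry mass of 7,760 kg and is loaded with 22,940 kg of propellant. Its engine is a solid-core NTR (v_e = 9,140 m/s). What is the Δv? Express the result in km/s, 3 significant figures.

Δv ≈ 12.6 km/s

m₀ = m_dry + m_prop = 7,760 + 22,940 = 30,700 kg.
Rocket equation: Δv = v_e · ln(m₀/m_f) = 9140.0 × ln(3.956) = 9140.0 × 1.3753 ≈ 12570.1 m/s.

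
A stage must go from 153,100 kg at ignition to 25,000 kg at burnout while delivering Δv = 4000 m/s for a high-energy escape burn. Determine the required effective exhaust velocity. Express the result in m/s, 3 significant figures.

ln(m₀/m_f) = ln(153100/25000) = ln(6.124) = 1.8122.
Using Δv = v_e ln(m₀/m_f): v_e = Δv / ln(m₀/m_f) = 4000 / 1.8122 = 2207.2 m/s.

v_e ≈ 2210 m/s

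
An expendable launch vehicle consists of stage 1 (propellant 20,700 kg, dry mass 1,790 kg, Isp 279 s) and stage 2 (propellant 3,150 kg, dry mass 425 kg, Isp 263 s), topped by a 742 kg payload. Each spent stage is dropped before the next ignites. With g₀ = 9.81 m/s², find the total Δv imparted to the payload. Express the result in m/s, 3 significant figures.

Ignition mass of stage 1 = 20,700+1,790 + 3,150+425 + 742 = 26,807 kg.
Stage 1: m₀ = 26,807 kg, m_f = 26,807 − 20,700 = 6,107 kg; Δv = 279×9.81×ln(4.39) = 2737.0×1.4792 ≈ 4049 m/s.
Stage 2: m₀ = 4,317 kg, m_f = 4,317 − 3,150 = 1,167 kg; Δv = 263×9.81×ln(3.699) = 2580.0×1.3081 ≈ 3375 m/s.
Total Δv = 4049 + 3375 = 7424 m/s.

Δv ≈ 7420 m/s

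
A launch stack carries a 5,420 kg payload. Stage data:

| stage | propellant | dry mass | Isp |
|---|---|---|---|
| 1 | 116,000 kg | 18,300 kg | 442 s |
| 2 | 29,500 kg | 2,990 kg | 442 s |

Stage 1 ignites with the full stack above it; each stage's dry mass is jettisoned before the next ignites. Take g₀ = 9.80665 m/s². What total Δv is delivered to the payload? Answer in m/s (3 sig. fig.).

Δv ≈ 11400 m/s

Ignition mass of stage 1 = 116,000+18,300 + 29,500+2,990 + 5,420 = 172,210 kg.
Stage 1: m₀ = 172,210 kg, m_f = 172,210 − 116,000 = 56,210 kg; Δv = 442×9.80665×ln(3.064) = 4334.5×1.1196 ≈ 4853 m/s.
Stage 2: m₀ = 37,910 kg, m_f = 37,910 − 29,500 = 8,410 kg; Δv = 442×9.80665×ln(4.508) = 4334.5×1.5058 ≈ 6527 m/s.
Total Δv = 4853 + 6527 = 11380 m/s.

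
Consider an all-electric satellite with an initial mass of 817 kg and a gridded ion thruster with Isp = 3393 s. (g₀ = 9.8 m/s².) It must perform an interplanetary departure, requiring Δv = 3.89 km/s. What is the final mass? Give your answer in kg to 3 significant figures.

v_e = Isp · g₀ = 3393 × 9.8 = 33251.4 m/s.
From the ideal rocket equation, m₀/m_f = exp(Δv / v_e) = exp(3890 / 33251.4) = exp(0.1170) = 1.1241.
m_f = m₀ / 1.1241 = 817 / 1.1241 = 726.804 kg.

final mass ≈ 727 kg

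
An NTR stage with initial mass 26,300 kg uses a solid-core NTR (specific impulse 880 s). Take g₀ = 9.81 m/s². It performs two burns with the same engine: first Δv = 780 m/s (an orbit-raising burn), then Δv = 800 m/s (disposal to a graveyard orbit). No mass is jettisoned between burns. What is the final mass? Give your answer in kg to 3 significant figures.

v_e = Isp · g₀ = 880 × 9.81 = 8632.8 m/s.
After the first burn: m = 26300 × exp(−780/8632.8) = 26300 × 0.91361 = 24,027.9 kg.
After the second burn: m = 24,027.9 × exp(−800/8632.8) = 24,027.9 × 0.91149 = 21,901.2 kg.

final mass ≈ 21900 kg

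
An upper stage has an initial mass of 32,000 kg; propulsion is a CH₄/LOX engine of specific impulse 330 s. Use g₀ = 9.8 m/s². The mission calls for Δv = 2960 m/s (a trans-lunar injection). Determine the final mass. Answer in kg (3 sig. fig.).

final mass ≈ 12800 kg

v_e = Isp · g₀ = 330 × 9.8 = 3234.0 m/s.
Using Δv = v_e ln(m₀/m_f): m₀/m_f = exp(Δv / v_e) = exp(2960 / 3234.0) = exp(0.9153) = 2.4975.
m_f = m₀ / 2.4975 = 32,000 / 2.4975 = 12,812.8 kg.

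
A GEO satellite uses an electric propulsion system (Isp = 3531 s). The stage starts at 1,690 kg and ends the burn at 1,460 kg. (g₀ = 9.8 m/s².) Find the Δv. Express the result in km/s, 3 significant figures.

v_e = Isp · g₀ = 3531 × 9.8 = 34603.8 m/s.
Rocket equation: Δv = v_e · ln(m₀/m_f) = 34603.8 × ln(1.158) = 34603.8 × 0.1463 ≈ 5062.3 m/s.

Δv ≈ 5.06 km/s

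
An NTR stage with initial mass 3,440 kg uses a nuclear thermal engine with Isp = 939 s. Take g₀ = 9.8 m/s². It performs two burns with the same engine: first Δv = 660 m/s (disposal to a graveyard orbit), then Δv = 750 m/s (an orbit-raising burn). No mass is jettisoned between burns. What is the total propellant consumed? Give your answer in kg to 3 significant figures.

total propellant consumed ≈ 489 kg

v_e = Isp · g₀ = 939 × 9.8 = 9202.2 m/s.
After the first burn: m = 3440 × exp(−660/9202.2) = 3440 × 0.93079 = 3,201.92 kg.
After the second burn: m = 3,201.92 × exp(−750/9202.2) = 3,201.92 × 0.92173 = 2,951.31 kg.
Total propellant = m₀ − m_final = 3440 − 2,951.31 = 488.69 kg.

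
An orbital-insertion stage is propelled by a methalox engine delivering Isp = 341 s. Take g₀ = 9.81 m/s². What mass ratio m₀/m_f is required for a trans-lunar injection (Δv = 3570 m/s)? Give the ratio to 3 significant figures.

mass ratio ≈ 2.91

v_e = Isp · g₀ = 341 × 9.81 = 3345.2 m/s.
m₀/m_f = exp(Δv / v_e) = exp(3570 / 3345.2) = exp(1.0672) = 2.9072.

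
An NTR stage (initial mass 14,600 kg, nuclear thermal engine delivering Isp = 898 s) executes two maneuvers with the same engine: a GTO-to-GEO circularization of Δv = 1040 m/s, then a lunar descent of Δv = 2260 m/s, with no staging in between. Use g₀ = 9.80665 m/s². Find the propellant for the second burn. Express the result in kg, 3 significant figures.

v_e = Isp · g₀ = 898 × 9.80665 = 8806.4 m/s.
After the first burn: m = 14600 × exp(−1040/8806.4) = 14600 × 0.88861 = 12,973.7 kg.
After the second burn: m = 12,973.7 × exp(−2260/8806.4) = 12,973.7 × 0.77365 = 10,037.1 kg.
Second-burn propellant = 12,973.7 − 10,037.1 = 2,936.6 kg.

propellant for the second burn ≈ 2940 kg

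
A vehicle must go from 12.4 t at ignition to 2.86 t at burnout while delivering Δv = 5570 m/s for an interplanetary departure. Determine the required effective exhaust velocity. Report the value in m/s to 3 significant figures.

ln(m₀/m_f) = ln(12400/2860) = ln(4.336) = 1.4669.
v_e = Δv / ln(m₀/m_f) = 5570 / 1.4669 = 3797.2 m/s.

v_e ≈ 3800 m/s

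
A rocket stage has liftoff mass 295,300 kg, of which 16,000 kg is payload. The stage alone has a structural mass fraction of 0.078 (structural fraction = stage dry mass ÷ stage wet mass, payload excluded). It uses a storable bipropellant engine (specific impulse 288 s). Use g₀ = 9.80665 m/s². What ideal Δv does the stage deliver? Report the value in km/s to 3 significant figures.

Stage wet mass = m₀ − payload = 295,300 − 16,000 = 279,300 kg.
Stage dry mass = ε × stage wet mass = 0.078 × 279,300 = 21,785.4 kg.
Burnout mass m_f = stage dry + payload = 21,785.4 + 16,000 = 37,785.4 kg.
v_e = Isp · g₀ = 288 × 9.80665 = 2824.3 m/s.
Δv = v_e · ln(295,300/37,785.4) = 2824.3 × ln(7.815) = 2824.3 × 2.0561 ≈ 5807 m/s.

Δv ≈ 5.81 km/s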